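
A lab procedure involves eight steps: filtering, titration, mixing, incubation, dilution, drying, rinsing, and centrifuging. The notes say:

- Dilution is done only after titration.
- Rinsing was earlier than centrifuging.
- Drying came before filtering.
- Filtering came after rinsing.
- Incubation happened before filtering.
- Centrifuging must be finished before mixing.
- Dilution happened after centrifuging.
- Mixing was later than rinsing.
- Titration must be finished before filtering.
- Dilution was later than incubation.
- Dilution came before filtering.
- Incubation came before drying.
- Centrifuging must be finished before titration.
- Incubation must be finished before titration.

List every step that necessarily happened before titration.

Directly stated before titration: centrifuging and incubation.
Rinsing reaches titration via rinsing → centrifuging → titration.
No chain forces dilution (or any of the others) ahead of titration.

centrifuging, incubation, rinsing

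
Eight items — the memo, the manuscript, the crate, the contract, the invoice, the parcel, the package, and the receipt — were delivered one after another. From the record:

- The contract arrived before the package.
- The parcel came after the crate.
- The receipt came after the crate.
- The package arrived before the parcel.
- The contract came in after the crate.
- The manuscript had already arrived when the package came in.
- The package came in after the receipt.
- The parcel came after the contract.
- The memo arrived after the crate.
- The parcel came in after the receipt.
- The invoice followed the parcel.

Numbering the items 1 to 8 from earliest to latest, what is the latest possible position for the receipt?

The receipt must come before the invoice, the package, and the parcel — 3 items forced after it.
Everything else can be placed before the receipt in some valid order, so the receipt can sit as late as position 8 − 3 = 5.

5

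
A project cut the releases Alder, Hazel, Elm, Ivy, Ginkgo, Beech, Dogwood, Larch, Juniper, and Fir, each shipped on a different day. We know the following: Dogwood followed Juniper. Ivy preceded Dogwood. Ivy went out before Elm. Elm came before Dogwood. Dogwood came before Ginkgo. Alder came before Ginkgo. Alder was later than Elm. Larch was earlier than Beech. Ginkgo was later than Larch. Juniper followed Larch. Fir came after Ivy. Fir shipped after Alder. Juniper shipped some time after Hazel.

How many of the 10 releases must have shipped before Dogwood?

5

Directly stated before Dogwood: Elm, Ivy, and Juniper.
Hazel reaches Dogwood via Hazel → Juniper → Dogwood.
Larch reaches Dogwood via Larch → Juniper → Dogwood.
No chain forces Beech (or any of the others) ahead of Dogwood.
That's Elm, Hazel, Ivy, Juniper, and Larch — 5 in all.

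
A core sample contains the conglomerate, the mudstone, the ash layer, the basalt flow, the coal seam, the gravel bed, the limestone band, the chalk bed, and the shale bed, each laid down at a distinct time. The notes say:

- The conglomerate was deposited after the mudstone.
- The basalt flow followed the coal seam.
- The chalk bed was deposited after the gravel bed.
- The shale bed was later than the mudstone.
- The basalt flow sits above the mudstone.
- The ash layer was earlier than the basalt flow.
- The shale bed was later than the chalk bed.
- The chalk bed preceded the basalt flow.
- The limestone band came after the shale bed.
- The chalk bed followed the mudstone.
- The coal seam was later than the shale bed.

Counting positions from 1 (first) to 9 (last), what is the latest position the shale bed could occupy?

6

The shale bed must come before the basalt flow, the coal seam, and the limestone band — 3 layers forced after it.
Everything else can be placed before the shale bed in some valid order, so the shale bed can sit as late as position 9 − 3 = 6.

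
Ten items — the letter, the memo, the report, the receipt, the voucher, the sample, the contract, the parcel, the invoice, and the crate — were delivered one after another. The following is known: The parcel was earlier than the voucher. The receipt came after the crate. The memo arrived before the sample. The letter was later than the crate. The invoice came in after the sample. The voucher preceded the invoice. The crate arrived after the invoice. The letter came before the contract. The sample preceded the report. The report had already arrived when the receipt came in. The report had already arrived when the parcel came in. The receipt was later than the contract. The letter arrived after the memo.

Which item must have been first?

the memo

The memo has a chain of constraints placing it before every other item, so the memo must be first.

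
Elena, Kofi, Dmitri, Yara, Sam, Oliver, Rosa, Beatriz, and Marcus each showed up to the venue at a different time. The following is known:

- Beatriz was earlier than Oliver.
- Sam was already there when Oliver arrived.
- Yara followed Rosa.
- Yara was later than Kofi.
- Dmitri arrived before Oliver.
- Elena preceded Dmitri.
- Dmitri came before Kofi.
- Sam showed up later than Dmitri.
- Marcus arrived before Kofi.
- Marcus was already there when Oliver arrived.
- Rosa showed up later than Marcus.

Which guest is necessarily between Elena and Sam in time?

Tracing the constraints gives Elena → Dmitri → Sam, so Dmitri sits after Elena and before Sam.
No other guest is forced both after Elena and before Sam.

Dmitri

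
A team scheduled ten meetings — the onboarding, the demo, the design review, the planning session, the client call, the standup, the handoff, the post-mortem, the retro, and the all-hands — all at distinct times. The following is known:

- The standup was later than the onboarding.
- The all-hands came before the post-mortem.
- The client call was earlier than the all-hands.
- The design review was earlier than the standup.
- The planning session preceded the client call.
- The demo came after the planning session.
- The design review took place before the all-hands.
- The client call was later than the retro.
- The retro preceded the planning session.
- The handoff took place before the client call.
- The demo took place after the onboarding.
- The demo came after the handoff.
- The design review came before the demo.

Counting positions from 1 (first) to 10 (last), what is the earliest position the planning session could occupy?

2

The retro must come before the planning session — 1 forced predecessor.
Nothing else is forced ahead of the planning session, so its earliest slot is position 1 + 1 = 2.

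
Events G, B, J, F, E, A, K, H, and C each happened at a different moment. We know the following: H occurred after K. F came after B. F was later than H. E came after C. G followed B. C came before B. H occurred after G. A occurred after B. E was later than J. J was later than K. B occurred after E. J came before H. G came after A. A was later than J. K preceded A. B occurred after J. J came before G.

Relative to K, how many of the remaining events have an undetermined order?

Forced after K: A, B, E, F, G, H, and J.
That leaves C with no forced order relative to K — 1.

1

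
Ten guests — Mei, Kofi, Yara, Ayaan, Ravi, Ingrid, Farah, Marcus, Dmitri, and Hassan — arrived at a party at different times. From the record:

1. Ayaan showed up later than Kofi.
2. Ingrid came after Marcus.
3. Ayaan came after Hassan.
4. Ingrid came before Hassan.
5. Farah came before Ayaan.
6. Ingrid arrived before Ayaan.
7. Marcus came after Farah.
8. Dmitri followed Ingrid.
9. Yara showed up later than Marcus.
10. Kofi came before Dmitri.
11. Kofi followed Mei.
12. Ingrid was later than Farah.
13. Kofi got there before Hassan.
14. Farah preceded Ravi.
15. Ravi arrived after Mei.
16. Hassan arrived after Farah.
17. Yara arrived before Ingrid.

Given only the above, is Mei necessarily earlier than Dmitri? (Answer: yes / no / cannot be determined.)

yes

Chain the constraints: Mei → Kofi → Dmitri. Each link is directly stated, so Mei comes before Dmitri.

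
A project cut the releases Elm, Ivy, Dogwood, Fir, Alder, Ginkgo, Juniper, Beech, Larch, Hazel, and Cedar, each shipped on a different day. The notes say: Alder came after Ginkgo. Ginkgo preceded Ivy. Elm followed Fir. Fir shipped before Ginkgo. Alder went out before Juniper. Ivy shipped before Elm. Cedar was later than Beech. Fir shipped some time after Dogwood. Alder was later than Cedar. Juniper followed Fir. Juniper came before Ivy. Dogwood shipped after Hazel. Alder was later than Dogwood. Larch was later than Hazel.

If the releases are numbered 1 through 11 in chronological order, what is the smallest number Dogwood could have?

Hazel must come before Dogwood — 1 forced predecessor.
Nothing else is forced ahead of Dogwood, so its earliest slot is position 1 + 1 = 2.

2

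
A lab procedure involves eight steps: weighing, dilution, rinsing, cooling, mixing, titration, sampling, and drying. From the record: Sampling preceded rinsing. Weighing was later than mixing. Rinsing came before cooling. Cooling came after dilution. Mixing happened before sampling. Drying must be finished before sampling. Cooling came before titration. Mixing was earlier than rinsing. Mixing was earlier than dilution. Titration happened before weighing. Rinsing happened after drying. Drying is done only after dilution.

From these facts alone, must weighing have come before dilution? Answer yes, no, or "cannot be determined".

Tracing the constraints gives dilution → cooling → titration → weighing, so dilution must come before weighing.
That means weighing cannot be before dilution.

no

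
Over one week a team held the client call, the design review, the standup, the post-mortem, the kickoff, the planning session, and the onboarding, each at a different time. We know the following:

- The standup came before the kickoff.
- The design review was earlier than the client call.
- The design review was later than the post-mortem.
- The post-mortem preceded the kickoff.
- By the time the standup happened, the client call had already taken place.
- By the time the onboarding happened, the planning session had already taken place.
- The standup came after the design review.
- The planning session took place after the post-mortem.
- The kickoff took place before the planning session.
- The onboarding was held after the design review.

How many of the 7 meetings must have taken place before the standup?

3

Directly stated before the standup: the client call and the design review.
The post-mortem reaches the standup via the post-mortem → the design review → the standup.
That's the client call, the design review, and the post-mortem — 3 in all.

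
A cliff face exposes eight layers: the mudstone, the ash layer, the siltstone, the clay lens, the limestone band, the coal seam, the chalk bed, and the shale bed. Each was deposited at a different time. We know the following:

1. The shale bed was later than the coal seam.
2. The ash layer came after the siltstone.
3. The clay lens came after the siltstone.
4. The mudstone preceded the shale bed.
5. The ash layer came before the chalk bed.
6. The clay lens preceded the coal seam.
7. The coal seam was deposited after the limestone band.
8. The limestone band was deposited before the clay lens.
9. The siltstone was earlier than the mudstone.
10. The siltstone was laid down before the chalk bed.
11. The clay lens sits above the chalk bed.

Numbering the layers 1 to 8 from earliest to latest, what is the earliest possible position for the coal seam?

6

The ash layer, the chalk bed, the clay lens, the limestone band, and the siltstone must all come before the coal seam — 5 forced predecessors.
Nothing else is forced ahead of the coal seam, so its earliest slot is position 5 + 1 = 6.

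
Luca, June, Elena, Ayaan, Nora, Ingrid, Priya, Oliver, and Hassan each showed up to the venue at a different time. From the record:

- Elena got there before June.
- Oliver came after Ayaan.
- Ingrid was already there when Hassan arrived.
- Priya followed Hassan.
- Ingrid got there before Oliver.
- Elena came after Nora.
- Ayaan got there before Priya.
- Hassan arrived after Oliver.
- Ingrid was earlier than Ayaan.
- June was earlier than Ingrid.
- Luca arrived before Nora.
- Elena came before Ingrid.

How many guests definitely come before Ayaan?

5

Directly stated before Ayaan: Ingrid.
Elena reaches Ayaan via Elena → Ingrid → Ayaan.
June reaches Ayaan via June → Ingrid → Ayaan.
Luca reaches Ayaan via Luca → Nora → Elena → Ingrid → Ayaan.
Likewise Nora reaches Ayaan by chaining the stated constraints.
That's Elena, Ingrid, June, Luca, and Nora — 5 in all.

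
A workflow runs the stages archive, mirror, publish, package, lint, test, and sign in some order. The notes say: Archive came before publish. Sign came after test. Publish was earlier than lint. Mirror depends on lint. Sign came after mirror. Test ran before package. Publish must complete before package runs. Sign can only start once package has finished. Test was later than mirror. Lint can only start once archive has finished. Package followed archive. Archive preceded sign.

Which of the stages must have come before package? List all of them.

Directly stated before package: archive, publish, and test.
Lint reaches package via lint → mirror → test → package.
Mirror reaches package via mirror → test → package.
No chain forces sign ahead of package.

archive, lint, mirror, publish, test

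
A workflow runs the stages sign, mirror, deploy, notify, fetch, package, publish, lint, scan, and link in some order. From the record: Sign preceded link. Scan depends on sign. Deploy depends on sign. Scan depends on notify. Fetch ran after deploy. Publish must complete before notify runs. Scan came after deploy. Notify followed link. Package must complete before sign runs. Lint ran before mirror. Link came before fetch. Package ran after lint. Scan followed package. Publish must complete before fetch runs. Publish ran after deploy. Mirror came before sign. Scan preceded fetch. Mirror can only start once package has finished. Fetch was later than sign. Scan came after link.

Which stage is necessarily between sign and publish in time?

Tracing the constraints gives sign → deploy → publish, so deploy sits after sign and before publish.
No other stage is forced both after sign and before publish.

deploy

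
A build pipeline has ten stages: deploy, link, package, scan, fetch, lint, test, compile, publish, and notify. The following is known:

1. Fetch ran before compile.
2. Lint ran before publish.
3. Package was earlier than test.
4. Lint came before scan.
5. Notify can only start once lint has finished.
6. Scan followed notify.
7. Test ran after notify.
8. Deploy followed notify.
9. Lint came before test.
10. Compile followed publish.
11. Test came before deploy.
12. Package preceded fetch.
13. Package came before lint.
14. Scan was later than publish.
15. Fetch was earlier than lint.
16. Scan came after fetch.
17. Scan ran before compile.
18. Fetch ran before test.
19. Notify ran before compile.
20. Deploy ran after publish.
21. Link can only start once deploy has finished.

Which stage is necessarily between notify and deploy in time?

test

Tracing the constraints gives notify → test → deploy, so test sits after notify and before deploy.
No other stage is forced both after notify and before deploy.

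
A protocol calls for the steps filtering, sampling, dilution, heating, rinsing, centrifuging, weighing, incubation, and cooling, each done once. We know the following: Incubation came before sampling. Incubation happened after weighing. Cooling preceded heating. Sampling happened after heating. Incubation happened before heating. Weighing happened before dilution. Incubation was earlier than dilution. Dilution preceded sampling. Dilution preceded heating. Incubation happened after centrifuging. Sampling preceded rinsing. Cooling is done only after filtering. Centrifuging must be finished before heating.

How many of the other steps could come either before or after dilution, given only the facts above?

2

Forced before dilution: centrifuging, incubation, and weighing; forced after dilution: heating, rinsing, and sampling.
That leaves cooling and filtering with no forced order relative to dilution — 2.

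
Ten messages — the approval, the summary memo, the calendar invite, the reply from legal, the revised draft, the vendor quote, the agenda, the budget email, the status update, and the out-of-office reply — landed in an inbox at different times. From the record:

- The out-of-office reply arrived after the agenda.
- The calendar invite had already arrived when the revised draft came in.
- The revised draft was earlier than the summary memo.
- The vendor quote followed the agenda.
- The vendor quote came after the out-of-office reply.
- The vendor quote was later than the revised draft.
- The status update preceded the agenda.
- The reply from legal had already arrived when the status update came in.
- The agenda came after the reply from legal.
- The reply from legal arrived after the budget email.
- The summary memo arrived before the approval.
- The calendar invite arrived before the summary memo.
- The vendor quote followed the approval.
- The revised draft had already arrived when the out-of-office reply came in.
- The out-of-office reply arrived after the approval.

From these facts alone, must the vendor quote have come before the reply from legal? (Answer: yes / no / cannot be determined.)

no

Tracing the constraints gives the reply from legal → the agenda → the vendor quote, so the reply from legal must come before the vendor quote.
That means the vendor quote cannot be before the reply from legal.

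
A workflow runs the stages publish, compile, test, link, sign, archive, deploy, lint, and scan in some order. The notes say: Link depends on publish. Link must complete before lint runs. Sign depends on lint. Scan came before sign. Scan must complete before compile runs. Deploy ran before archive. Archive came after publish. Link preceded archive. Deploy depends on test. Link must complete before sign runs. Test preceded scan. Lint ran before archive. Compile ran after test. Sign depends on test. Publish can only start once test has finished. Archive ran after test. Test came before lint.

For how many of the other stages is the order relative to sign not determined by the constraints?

Forced before sign: link, lint, publish, scan, and test.
That leaves archive, compile, and deploy with no forced order relative to sign — 3.

3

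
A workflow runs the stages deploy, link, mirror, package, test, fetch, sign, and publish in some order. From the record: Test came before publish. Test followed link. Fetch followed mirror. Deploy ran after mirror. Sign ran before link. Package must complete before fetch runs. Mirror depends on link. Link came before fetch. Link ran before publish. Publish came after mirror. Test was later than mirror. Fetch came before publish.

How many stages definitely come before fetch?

4

Directly stated before fetch: link, mirror, and package.
Sign reaches fetch via sign → link → fetch.
No chain forces test (or any of the others) ahead of fetch.
That's link, mirror, package, and sign — 4 in all.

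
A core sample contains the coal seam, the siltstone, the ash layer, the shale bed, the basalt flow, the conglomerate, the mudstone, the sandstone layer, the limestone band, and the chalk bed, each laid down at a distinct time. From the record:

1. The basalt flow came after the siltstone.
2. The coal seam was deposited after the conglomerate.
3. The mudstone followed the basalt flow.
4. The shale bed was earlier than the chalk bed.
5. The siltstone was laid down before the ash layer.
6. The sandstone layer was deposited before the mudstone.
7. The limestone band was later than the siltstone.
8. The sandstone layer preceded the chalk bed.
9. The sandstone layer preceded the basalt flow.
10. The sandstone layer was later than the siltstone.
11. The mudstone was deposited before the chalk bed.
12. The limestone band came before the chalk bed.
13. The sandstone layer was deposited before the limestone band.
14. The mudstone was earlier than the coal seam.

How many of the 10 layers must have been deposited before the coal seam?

5

Directly stated before the coal seam: the conglomerate and the mudstone.
The basalt flow reaches the coal seam via the basalt flow → the mudstone → the coal seam.
The sandstone layer reaches the coal seam via the sandstone layer → the mudstone → the coal seam.
The siltstone reaches the coal seam via the siltstone → the sandstone layer → the mudstone → the coal seam.
That's the basalt flow, the conglomerate, the mudstone, the sandstone layer, and the siltstone — 5 in all.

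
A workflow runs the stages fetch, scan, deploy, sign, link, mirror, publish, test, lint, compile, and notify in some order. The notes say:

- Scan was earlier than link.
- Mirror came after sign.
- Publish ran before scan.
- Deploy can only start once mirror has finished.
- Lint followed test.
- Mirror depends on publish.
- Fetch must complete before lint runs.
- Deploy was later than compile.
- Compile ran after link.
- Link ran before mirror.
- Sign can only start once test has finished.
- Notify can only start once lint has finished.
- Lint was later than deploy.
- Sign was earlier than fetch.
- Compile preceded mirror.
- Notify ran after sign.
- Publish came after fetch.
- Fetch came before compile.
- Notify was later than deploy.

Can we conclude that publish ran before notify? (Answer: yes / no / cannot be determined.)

yes

Chain the constraints: publish → mirror → deploy → notify. Each link is directly stated, so publish comes before notify.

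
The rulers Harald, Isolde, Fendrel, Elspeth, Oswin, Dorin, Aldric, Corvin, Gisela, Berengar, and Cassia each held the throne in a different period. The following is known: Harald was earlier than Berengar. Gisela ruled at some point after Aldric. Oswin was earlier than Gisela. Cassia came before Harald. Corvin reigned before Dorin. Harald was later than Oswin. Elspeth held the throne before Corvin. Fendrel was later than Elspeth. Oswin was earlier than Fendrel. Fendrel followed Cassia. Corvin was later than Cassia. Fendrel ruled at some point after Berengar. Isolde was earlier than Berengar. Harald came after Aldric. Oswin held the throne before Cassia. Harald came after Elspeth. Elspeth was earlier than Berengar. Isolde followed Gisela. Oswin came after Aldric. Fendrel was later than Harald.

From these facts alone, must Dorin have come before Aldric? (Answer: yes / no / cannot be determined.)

Tracing the constraints gives Aldric → Oswin → Cassia → Corvin → Dorin, so Aldric must come before Dorin.
That means Dorin cannot be before Aldric.

no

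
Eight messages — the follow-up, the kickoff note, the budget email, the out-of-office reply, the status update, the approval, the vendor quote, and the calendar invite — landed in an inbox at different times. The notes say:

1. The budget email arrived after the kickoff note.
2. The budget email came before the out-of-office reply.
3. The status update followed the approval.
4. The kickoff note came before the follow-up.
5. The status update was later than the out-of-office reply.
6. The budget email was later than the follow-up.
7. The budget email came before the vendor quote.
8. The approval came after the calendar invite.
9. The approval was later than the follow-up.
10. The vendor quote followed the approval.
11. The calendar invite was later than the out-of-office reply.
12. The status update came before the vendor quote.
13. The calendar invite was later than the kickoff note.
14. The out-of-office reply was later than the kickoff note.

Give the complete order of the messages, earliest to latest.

the kickoff note, the follow-up, the budget email, the out-of-office reply, the calendar invite, the approval, the status update, the vendor quote

The constraints fix every adjacent pair, so only one ordering works:
the kickoff note → the follow-up → the budget email → the out-of-office reply → the calendar invite → the approval → the status update → the vendor quote.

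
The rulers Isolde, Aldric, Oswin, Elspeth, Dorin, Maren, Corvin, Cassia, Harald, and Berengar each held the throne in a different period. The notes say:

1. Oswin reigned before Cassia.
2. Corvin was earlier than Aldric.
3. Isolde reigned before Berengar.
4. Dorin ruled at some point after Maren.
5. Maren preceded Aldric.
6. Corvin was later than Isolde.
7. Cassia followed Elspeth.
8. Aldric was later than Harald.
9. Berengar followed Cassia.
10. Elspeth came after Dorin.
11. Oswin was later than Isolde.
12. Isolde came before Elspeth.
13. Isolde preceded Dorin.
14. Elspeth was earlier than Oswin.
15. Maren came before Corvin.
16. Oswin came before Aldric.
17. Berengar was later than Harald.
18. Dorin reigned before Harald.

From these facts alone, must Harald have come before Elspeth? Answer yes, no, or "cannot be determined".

cannot be determined

No chain of stated constraints runs from Harald to Elspeth, and none runs from Elspeth to Harald either.
So the relative order of Harald and Elspeth is not fixed by the given facts.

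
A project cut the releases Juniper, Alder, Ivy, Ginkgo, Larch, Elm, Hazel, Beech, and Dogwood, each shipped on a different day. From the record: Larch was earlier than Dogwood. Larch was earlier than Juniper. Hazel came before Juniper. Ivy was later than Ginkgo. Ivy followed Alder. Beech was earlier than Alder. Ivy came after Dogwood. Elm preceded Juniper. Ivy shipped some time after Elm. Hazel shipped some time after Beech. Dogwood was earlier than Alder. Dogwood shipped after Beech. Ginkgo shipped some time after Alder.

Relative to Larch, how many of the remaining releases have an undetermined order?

Forced after Larch: Alder, Dogwood, Ginkgo, Ivy, and Juniper.
That leaves Beech, Elm, and Hazel with no forced order relative to Larch — 3.

3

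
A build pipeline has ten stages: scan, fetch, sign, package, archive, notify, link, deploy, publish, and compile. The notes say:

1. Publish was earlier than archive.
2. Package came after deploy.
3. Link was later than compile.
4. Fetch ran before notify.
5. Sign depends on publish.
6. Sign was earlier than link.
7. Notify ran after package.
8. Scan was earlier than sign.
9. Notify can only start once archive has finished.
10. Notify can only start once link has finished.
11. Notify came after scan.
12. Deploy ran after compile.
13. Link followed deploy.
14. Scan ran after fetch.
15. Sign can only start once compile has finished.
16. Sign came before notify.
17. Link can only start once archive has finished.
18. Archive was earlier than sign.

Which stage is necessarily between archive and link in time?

sign

Tracing the constraints gives archive → sign → link, so sign sits after archive and before link.
No other stage is forced both after archive and before link.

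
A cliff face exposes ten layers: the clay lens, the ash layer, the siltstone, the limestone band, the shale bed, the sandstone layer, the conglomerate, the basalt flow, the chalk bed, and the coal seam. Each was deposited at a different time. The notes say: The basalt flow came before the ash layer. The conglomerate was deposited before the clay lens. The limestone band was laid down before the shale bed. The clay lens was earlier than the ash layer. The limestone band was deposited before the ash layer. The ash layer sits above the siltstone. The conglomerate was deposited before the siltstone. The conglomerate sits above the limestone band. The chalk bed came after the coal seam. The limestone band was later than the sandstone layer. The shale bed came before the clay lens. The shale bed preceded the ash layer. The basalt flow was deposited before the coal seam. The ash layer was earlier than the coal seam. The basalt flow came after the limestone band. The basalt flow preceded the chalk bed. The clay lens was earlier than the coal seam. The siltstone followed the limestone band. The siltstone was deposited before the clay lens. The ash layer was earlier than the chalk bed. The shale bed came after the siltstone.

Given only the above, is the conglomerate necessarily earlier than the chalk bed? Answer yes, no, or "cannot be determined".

Chain the constraints: the conglomerate → the clay lens → the ash layer → the chalk bed. Each link is directly stated, so the conglomerate comes before the chalk bed.

yes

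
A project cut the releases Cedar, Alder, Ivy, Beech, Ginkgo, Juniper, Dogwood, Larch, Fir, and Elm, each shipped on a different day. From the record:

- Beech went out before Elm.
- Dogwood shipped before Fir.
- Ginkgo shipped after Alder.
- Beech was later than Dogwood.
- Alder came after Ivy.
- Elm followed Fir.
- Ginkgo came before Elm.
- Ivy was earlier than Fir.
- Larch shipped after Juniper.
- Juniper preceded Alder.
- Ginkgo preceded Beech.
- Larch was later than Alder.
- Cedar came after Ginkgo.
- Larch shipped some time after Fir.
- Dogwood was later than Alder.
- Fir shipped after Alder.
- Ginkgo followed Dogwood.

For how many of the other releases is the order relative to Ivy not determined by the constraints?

1

Forced after Ivy: Alder, Beech, Cedar, Dogwood, Elm, Fir, Ginkgo, and Larch.
That leaves Juniper with no forced order relative to Ivy — 1.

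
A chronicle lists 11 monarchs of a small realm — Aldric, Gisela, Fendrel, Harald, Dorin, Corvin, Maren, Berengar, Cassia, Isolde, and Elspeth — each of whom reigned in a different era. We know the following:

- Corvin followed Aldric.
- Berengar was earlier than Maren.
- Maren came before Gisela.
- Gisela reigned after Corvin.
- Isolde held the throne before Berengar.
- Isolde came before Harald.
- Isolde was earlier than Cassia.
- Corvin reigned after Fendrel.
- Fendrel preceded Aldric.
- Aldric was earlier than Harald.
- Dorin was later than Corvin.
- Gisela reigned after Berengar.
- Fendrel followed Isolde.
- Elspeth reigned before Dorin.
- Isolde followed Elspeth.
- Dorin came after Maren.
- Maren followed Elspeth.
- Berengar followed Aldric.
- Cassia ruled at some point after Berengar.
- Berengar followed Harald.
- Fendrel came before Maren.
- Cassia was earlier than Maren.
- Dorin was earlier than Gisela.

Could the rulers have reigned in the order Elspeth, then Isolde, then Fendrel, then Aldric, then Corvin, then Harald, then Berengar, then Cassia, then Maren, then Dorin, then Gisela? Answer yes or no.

yes

Check each stated constraint against the proposed order — e.g. Elspeth is ahead of Maren; Elspeth is ahead of Dorin. Every pair is in the required order; nothing is violated.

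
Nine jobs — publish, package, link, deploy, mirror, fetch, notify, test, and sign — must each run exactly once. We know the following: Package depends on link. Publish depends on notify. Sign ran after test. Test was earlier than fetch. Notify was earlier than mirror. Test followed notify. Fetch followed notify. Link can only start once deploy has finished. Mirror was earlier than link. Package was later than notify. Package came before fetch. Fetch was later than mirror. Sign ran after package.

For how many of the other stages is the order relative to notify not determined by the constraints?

Forced after notify: fetch, link, mirror, package, publish, sign, and test.
That leaves deploy with no forced order relative to notify — 1.

1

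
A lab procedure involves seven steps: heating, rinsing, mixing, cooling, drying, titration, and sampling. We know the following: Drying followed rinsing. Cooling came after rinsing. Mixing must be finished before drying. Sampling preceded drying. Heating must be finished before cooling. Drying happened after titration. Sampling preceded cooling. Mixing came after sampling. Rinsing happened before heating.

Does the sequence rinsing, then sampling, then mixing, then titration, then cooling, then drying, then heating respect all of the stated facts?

The constraints require heating before cooling, but in the proposed sequence cooling appears ahead of heating. That one violation is enough.

no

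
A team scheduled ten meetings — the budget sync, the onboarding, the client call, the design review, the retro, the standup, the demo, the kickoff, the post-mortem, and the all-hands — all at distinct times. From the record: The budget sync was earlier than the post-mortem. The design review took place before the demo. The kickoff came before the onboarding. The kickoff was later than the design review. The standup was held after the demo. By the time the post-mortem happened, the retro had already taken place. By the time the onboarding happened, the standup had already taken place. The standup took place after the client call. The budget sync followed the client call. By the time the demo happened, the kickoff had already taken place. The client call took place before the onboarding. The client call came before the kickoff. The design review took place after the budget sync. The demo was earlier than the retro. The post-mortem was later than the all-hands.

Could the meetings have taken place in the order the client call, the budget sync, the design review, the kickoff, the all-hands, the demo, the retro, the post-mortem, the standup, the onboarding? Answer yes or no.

yes

Check each stated constraint against the proposed order — e.g. the client call is ahead of the standup; the client call is ahead of the onboarding. Every pair is in the required order; nothing is violated.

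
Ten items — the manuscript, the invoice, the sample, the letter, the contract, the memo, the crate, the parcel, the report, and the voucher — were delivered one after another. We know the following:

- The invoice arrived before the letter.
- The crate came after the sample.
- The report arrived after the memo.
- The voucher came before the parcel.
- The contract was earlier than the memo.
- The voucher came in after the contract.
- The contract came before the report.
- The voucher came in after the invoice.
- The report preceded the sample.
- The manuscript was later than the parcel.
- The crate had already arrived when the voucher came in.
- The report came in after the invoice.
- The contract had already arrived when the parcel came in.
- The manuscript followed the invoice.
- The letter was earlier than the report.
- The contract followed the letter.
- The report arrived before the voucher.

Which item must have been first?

The invoice has a chain of constraints placing it before every other item, so the invoice must be first.

the invoice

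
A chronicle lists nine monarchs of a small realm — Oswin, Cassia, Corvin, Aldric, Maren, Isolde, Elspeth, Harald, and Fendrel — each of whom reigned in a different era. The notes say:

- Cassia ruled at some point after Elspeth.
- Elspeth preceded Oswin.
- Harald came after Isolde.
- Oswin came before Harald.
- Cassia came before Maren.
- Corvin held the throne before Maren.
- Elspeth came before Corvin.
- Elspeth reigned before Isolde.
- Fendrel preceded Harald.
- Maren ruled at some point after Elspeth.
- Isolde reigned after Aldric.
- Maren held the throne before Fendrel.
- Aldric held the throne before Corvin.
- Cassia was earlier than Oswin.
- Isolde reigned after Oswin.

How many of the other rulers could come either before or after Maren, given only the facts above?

Forced before Maren: Aldric, Cassia, Corvin, and Elspeth; forced after Maren: Fendrel and Harald.
That leaves Isolde and Oswin with no forced order relative to Maren — 2.

2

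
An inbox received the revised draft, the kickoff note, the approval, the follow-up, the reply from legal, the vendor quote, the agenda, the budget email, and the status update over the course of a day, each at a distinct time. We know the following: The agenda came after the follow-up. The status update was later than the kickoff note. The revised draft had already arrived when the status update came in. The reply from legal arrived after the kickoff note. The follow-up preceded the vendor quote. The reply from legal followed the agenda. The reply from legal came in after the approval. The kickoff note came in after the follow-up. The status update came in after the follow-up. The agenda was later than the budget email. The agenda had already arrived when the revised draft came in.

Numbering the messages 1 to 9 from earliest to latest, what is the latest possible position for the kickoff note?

The kickoff note must come before the reply from legal and the status update — 2 messages forced after it.
Everything else can be placed before the kickoff note in some valid order, so the kickoff note can sit as late as position 9 − 2 = 7.

7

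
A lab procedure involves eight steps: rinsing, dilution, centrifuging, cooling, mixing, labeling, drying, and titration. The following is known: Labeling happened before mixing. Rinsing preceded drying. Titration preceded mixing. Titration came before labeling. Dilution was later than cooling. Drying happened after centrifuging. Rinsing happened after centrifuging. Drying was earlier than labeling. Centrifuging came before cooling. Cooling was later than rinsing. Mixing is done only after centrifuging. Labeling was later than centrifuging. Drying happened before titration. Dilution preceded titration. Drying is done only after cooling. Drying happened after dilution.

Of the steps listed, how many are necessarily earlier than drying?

4

Directly stated before drying: centrifuging, cooling, dilution, and rinsing.
No chain forces mixing (or any of the others) ahead of drying.
That's centrifuging, cooling, dilution, and rinsing — 4 in all.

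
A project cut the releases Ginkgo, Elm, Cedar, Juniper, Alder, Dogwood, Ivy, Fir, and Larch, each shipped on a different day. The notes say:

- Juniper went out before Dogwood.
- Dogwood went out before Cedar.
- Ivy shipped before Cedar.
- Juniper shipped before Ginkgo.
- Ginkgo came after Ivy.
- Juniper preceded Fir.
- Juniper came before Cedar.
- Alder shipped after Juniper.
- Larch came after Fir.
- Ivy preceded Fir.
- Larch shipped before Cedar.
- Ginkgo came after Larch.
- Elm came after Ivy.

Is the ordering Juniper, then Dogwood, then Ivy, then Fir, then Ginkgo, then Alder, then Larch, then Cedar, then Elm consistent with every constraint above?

The constraints require Larch before Ginkgo, but in the proposed sequence Ginkgo appears ahead of Larch. That one violation is enough.

no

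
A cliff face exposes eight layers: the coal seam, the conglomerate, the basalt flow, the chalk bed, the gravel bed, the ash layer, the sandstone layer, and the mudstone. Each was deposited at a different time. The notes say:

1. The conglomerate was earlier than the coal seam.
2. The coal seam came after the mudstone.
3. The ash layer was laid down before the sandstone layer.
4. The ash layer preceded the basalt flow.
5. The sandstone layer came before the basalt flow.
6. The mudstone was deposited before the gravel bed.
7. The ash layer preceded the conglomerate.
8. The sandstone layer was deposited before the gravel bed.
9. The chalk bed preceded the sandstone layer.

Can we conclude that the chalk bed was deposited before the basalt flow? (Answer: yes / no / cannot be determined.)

yes

Chain the constraints: the chalk bed → the sandstone layer → the basalt flow. Each link is directly stated, so the chalk bed comes before the basalt flow.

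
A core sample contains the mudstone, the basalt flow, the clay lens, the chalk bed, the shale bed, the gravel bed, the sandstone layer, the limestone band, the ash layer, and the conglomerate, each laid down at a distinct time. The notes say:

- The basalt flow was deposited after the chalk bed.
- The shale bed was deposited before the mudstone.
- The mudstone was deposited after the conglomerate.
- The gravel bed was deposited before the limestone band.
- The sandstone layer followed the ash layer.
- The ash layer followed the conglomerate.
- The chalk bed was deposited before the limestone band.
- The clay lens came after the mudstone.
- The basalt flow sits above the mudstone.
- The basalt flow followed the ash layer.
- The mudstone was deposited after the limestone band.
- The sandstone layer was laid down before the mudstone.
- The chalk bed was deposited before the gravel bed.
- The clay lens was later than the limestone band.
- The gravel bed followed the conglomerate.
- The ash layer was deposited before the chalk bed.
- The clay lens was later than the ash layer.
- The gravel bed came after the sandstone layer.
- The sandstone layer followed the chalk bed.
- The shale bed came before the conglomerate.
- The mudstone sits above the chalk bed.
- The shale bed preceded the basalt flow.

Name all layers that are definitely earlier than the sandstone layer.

Directly stated before the sandstone layer: the ash layer and the chalk bed.
The conglomerate reaches the sandstone layer via the conglomerate → the ash layer → the sandstone layer.
The shale bed reaches the sandstone layer via the shale bed → the conglomerate → the ash layer → the sandstone layer.
No chain forces the limestone band (or any of the others) ahead of the sandstone layer.

the ash layer, the chalk bed, the conglomerate, the shale bed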